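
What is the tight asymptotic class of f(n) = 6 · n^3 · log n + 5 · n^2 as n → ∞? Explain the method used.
f(n) ∈ Θ(n^3 · log n)

Compare the terms by growth order. For large n, n^a · (log n)^b dominates n^a' · (log n)^b' iff a > a', or (a = a' and b > b'). Ranking the 2 terms shows the dominant one is 6 · n^3 · log n. Hence f(n) ∈ Θ(n^3 · log n).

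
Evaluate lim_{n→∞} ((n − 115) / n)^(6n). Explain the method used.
lim = e^(−690)

Rewrite as (1 − 115/n)^(6n). By the standard limit (1 + x/n)^n → e^x, we have (1 − 115/n)^n → e^(−115), and raising to the 6th power gives e^(−690).
More precisely, ln[(1 − 115/n)^(6n)] = 6n · ln(1 − 115/n) = 6n · (-115/n + O(1/n^2)) = -690 + O(1/n) → -690.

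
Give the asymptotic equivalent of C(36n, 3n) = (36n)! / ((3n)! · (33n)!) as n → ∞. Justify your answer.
C(36n, 3n) ~ (8916100448256/285311670611)^(3n) · sqrt(6/(11π·3n))

Write N = 3n. Apply Stirling to each factorial:
  (12N)! ~ sqrt(2π·12N) · (12N/e)^(12N),
  N! ~ sqrt(2π N) · (N/e)^N,
  (11N)! ~ sqrt(2π·11N) · (11N/e)^(11N).
The exponential factors combine to (12N)^(12N) / (N^N · (11N)^(11N)) = 12^(12N)/11^(11N) = (12^12/11^11)^N = (8916100448256/285311670611)^N.
The square-root prefactors combine to sqrt(2π·12N) / (sqrt(2π N)·sqrt(2π·11N)) = sqrt(12 / (2π·11·N)) = sqrt(6/(11π·3n)).
Substituting N = 3n: C(36n, 3n) ~ (8916100448256/285311670611)^(3n) · sqrt(6/(11π·3n)).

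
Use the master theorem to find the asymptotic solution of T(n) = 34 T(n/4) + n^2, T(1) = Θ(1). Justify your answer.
T(n) = Θ(n^(log_4 34))

Master theorem: compare f(n) = n^2 to n^(log_4 34) where log_4 34 ≈ 2.544. Since 2 < log_4 34, we have f(n) = O(n^(log_4 34 − ε)) for some ε > 0 — Case 1. Hence T(n) = Θ(n^(log_4 34)).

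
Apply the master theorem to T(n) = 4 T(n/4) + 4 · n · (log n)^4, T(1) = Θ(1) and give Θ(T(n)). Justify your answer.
T(n) = Θ(n · (log n)^5)

Here log_4 4 = 1 and f(n) = 4 · n · (log n)^4 = Θ(n^(log_4 4) · (log n)^4). This is the extended Case 2 of the master theorem (f matches the critical exponent up to log factors), giving T(n) = Θ(n^(log_4 4) · (log n)^(4+1)) = Θ(n · (log n)^5).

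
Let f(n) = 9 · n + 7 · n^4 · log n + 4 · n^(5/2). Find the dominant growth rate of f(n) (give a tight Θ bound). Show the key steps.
f(n) ∈ Θ(n^4 · log n)

Compare the terms by growth order. For large n, n^a · (log n)^b dominates n^a' · (log n)^b' iff a > a', or (a = a' and b > b'). Ranking the 3 terms shows the dominant one is 7 · n^4 · log n. Hence f(n) ∈ Θ(n^4 · log n).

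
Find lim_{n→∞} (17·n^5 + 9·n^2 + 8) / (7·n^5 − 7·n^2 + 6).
lim = 17/7

For large n the leading n^5 terms dominate both numerator and denominator. Dividing top and bottom by n^5, every other term tends to 0, leaving 17/7.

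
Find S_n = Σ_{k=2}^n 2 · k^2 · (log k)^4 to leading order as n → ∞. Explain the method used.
S_n ~ 2 · n^3 · (log n)^4 / 3

By integral comparison, S_n = ∫_1^n 2 · x^2 · (log x)^4 dx + O(n^2 · (log n)^4). For the integral, the leading term of ∫_1^n x^2 (log x)^4 dx is n^3/3 · (log n)^4 (by repeated integration by parts; each step lowers the log-exponent and produces a relatively O(1/log n) correction). Hence S_n ~ 2 · n^3 · (log n)^4 / 3.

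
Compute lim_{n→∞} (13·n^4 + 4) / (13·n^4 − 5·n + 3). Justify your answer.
lim = 13/13 = 1

For large n the leading n^4 terms dominate both numerator and denominator. Dividing top and bottom by n^4, every other term tends to 0, leaving 13/13 = 1.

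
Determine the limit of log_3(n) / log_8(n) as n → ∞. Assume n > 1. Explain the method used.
lim = ln(8) / ln(3) = log_3(8)

Change of base: log_3(n) = ln n / ln 3 and log_8(n) = ln n / ln 8. The ratio is (ln n / ln 3) · (ln 8 / ln n) = ln 8 / ln 3, a constant independent of n. So the limit is ln 8 / ln 3 = log_3(8).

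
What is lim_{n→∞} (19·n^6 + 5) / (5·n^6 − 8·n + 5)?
lim = 19/5

For large n the leading n^6 terms dominate both numerator and denominator. Dividing top and bottom by n^6, every other term tends to 0, leaving 19/5.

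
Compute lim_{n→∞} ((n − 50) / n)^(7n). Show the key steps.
lim = e^(−350)

Rewrite as (1 − 50/n)^(7n). By the standard limit (1 + x/n)^n → e^x, we have (1 − 50/n)^n → e^(−50), and raising to the 7th power gives e^(−350).
More precisely, ln[(1 − 50/n)^(7n)] = 7n · ln(1 − 50/n) = 7n · (-50/n + O(1/n^2)) = -350 + O(1/n) → -350.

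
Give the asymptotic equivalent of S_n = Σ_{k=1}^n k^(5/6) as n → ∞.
S_n ~ (6/11) · n^(11/6)

Integral comparison: Σ_{k=1}^n k^(5/6) = ∫_0^n x^(5/6) dx + O(n^(5/6)). The integral is n^(1 + 5/6) / (1 + 5/6) = n^((5+6)/6) / ((5+6)/6) = (6/11) · n^(11/6).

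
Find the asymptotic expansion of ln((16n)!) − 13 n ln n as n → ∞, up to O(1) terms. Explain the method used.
ln((16n)!) − 13 n ln n = 3 n ln n + 16(ln 16 − 1) n + (1/2) ln(2π·16n) + O(1/n)

Stirling: ln((16n)!) = 16n ln(16n) − 16n + (1/2) ln(2π·16n) + O(1/n).
Expand 16n ln(16n) = 16n (ln n + ln 16) = 16n ln n + 16n ln 16.
Subtract 13n ln n: leading term is (16 − 13) n ln n = 3 n ln n. The next term is 16n ln 16 − 16n = 16(ln 16 − 1) n. Then the (1/2) ln(2π·16n) correction.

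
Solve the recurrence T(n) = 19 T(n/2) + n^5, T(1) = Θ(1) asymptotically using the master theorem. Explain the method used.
T(n) = Θ(n^5)

log_2 19 ≈ 4.248. f(n) = n^5 dominates n^(log_2 19) since 5 > 4.248, and the regularity condition a·f(n/b) = 19·(n/2)^5 = (19/32)·n^5 ≤ c·f(n) holds with c = 19/32 ≈ 0.594 < 1. So this is Case 3: T(n) = Θ(f(n)) = Θ(n^5).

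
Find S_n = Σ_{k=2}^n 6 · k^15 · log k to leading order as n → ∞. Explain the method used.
S_n ~ 3 · n^16 log n / 8 − 3 · n^16 / 128

By integral comparison, S_n = ∫_1^n 6 · x^15 · log x dx + O(n^15 · log n). For the integral, ∫ x^15 log x dx = n^16 log n / 16 − n^16/256 (integration by parts). Hence S_n ~ 3 · n^16 log n / 8 − 3 · n^16 / 128.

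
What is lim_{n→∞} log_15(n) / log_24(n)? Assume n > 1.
lim = ln(24) / ln(15) = log_15(24)

Change of base: log_15(n) = ln n / ln 15 and log_24(n) = ln n / ln 24. The ratio is (ln n / ln 15) · (ln 24 / ln n) = ln 24 / ln 15, a constant independent of n. So the limit is ln 24 / ln 15 = log_15(24).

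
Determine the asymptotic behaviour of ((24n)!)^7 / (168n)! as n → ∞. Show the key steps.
((24n)!)^7/(168n)! ~ ((2π·24n)^(6/2) / sqrt(7)) · 7^(−7·24n)  →  0

Write N = 24n. Stirling: N! ~ sqrt(2π N)(N/e)^N and (7N)! ~ sqrt(2π·7N)·(7N/e)^(7N).
  (N!)^7/(7N)! ~ (2π N)^(7/2) (N/e)^(7N) / [sqrt(2π·7N) (7N/e)^(7N)]
     = (2π N)^(7/2) / sqrt(2π·7N) · (N/(7N))^(7N)
     = (2π N)^((7−1)/2) / sqrt(7) · 7^(−7N).
Since 7^7 > 1, the factor 7^(−7N) decays exponentially, so the ratio → 0. Substituting N = 24n gives the stated form.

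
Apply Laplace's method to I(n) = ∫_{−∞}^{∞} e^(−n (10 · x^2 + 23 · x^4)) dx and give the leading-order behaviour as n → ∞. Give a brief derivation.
I(n) ~ sqrt(π/(10n))

φ(x) = 10 · x^2 + 23 · x^4 has its unique global minimum at x* = 0 (since φ'(x) = 20x + 92x^3 = 0 only at x = 0 for real x with both coefficients positive, and φ → ∞ as |x| → ∞). At x* = 0, φ(0) = 0 and φ''(0) = 20. Laplace's method then gives
  I(n) ~ sqrt(2π / (n · φ''(0))) · e^(−n φ(0)) = sqrt(2π / (20n)) = sqrt(π/(10n)).
The 23 · x^4 term contributes only at subleading order (an O(1/n) relative correction).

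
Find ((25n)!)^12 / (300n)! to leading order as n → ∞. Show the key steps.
((25n)!)^12/(300n)! ~ ((2π·25n)^(11/2) / sqrt(12)) · 12^(−12·25n)  →  0

Write N = 25n. Stirling: N! ~ sqrt(2π N)(N/e)^N and (12N)! ~ sqrt(2π·12N)·(12N/e)^(12N).
  (N!)^12/(12N)! ~ (2π N)^(12/2) (N/e)^(12N) / [sqrt(2π·12N) (12N/e)^(12N)]
     = (2π N)^(12/2) / sqrt(2π·12N) · (N/(12N))^(12N)
     = (2π N)^((12−1)/2) / sqrt(12) · 12^(−12N).
Since 12^12 > 1, the factor 12^(−12N) decays exponentially, so the ratio → 0. Substituting N = 25n gives the stated form.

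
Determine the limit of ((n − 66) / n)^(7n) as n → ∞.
lim = e^(−462)

Rewrite as (1 − 66/n)^(7n). By the standard limit (1 + x/n)^n → e^x, we have (1 − 66/n)^n → e^(−66), and raising to the 7th power gives e^(−462).
More precisely, ln[(1 − 66/n)^(7n)] = 7n · ln(1 − 66/n) = 7n · (-66/n + O(1/n^2)) = -462 + O(1/n) → -462.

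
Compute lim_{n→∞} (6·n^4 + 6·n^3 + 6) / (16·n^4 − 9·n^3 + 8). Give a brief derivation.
lim = 6/16 = 3/8

For large n the leading n^4 terms dominate both numerator and denominator. Dividing top and bottom by n^4, every other term tends to 0, leaving 6/16 = 3/8.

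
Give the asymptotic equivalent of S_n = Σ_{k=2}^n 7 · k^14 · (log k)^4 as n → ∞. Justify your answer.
S_n ~ 7 · n^15 · (log n)^4 / 15

By integral comparison, S_n = ∫_1^n 7 · x^14 · (log x)^4 dx + O(n^14 · (log n)^4). For the integral, the leading term of ∫_1^n x^14 (log x)^4 dx is n^15/15 · (log n)^4 (by repeated integration by parts; each step lowers the log-exponent and produces a relatively O(1/log n) correction). Hence S_n ~ 7 · n^15 · (log n)^4 / 15.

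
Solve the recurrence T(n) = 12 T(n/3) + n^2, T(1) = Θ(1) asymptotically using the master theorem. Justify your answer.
T(n) = Θ(n^(log_3 12))

Master theorem: compare f(n) = n^2 to n^(log_3 12) where log_3 12 ≈ 2.262. Since 2 < log_3 12, we have f(n) = O(n^(log_3 12 − ε)) for some ε > 0 — Case 1. Hence T(n) = Θ(n^(log_3 12)).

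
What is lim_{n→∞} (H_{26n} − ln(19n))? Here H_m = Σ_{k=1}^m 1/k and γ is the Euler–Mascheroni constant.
lim = ln(26/19) + γ

By Euler-Maclaurin, H_m = ln m + γ + O(1/m). So
  H_{26n} − ln(19n) = ln(26n) + γ − ln(19n) + O(1/n)
                       = ln(26/19) + γ + O(1/n).
Hence the limit is ln(26/19) + γ.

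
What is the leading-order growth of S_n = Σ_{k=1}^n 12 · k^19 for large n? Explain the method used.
S_n ~ 3 · n^20 / 5

By integral comparison (Euler-Maclaurin), Σ_{k=1}^n 12 · k^19 = 12 · ∫_0^n x^19 dx + O(n^19) = 12 · n^20/20 = 3 · n^20 / 5 + O(n^19). (Equivalently, Faulhaber's formula gives the same leading term.)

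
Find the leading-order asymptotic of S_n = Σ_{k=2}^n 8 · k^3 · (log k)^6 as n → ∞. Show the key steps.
S_n ~ 2 · n^4 · (log n)^6

By integral comparison, S_n = ∫_1^n 8 · x^3 · (log x)^6 dx + O(n^3 · (log n)^6). For the integral, the leading term of ∫_1^n x^3 (log x)^6 dx is n^4/4 · (log n)^6 (by repeated integration by parts; each step lowers the log-exponent and produces a relatively O(1/log n) correction). Hence S_n ~ 2 · n^4 · (log n)^6.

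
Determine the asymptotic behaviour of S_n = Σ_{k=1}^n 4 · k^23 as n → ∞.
S_n ~ n^24 / 6

By integral comparison (Euler-Maclaurin), Σ_{k=1}^n 4 · k^23 = 4 · ∫_0^n x^23 dx + O(n^23) = 4 · n^24/24 = n^24 / 6 + O(n^23). (Equivalently, Faulhaber's formula gives the same leading term.)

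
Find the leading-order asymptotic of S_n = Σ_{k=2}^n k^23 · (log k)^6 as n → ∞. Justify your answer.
S_n ~ n^24 · (log n)^6 / 24

By integral comparison, S_n = ∫_1^n x^23 · (log x)^6 dx + O(n^23 · (log n)^6). For the integral, the leading term of ∫_1^n x^23 (log x)^6 dx is n^24/24 · (log n)^6 (by repeated integration by parts; each step lowers the log-exponent and produces a relatively O(1/log n) correction). Hence S_n ~ n^24 · (log n)^6 / 24.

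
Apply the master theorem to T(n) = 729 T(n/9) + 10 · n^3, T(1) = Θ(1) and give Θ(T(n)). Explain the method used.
T(n) = Θ(n^3 log n)

log_9 729 = 3, and f(n) = 10 · n^3 = Θ(n^(log_9 729)). This is Case 2 of the master theorem: T(n) = Θ(f(n) · log n) = Θ(n^3 log n).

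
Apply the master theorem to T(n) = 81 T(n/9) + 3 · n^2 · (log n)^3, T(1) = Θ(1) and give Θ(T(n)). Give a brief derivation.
T(n) = Θ(n^2 · (log n)^4)

Here log_9 81 = 2 and f(n) = 3 · n^2 · (log n)^3 = Θ(n^(log_9 81) · (log n)^3). This is the extended Case 2 of the master theorem (f matches the critical exponent up to log factors), giving T(n) = Θ(n^(log_9 81) · (log n)^(3+1)) = Θ(n^2 · (log n)^4).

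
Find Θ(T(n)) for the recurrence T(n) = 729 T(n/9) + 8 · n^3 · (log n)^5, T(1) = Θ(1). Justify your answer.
T(n) = Θ(n^3 · (log n)^6)

Here log_9 729 = 3 and f(n) = 8 · n^3 · (log n)^5 = Θ(n^(log_9 729) · (log n)^5). This is the extended Case 2 of the master theorem (f matches the critical exponent up to log factors), giving T(n) = Θ(n^(log_9 729) · (log n)^(5+1)) = Θ(n^3 · (log n)^6).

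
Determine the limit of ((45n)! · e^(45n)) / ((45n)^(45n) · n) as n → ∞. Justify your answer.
lim = 0

Stirling: (45n)! ~ sqrt(2π·45n) · (45n/e)^(45n). Hence
  (45n)! · e^(45n) / (45n)^(45n) ~ sqrt(2π·45n).
Dividing by n: sqrt(2π·45n) / n = sqrt(2π·45) · n^((1−2)/2), so the expression behaves like sqrt(2π·45) · n^((1−2)/2) → 0.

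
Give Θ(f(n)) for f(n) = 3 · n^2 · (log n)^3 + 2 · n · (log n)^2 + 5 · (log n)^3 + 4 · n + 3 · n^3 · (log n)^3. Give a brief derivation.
f(n) ∈ Θ(n^3 · (log n)^3)

Compare the terms by growth order. For large n, n^a · (log n)^b dominates n^a' · (log n)^b' iff a > a', or (a = a' and b > b'). Ranking the 5 terms shows the dominant one is 3 · n^3 · (log n)^3. Hence f(n) ∈ Θ(n^3 · (log n)^3).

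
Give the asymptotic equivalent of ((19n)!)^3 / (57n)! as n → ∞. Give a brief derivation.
((19n)!)^3/(57n)! ~ ((2π·19n)^(2/2) / sqrt(3)) · 3^(−3·19n)  →  0

Write N = 19n. Stirling: N! ~ sqrt(2π N)(N/e)^N and (3N)! ~ sqrt(2π·3N)·(3N/e)^(3N).
  (N!)^3/(3N)! ~ (2π N)^(3/2) (N/e)^(3N) / [sqrt(2π·3N) (3N/e)^(3N)]
     = (2π N)^(3/2) / sqrt(2π·3N) · (N/(3N))^(3N)
     = (2π N)^((3−1)/2) / sqrt(3) · 3^(−3N).
Since 3^3 > 1, the factor 3^(−3N) decays exponentially, so the ratio → 0. Substituting N = 19n gives the stated form.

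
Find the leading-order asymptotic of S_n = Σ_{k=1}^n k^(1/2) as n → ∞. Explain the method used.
S_n ~ (2/3) · n^(3/2)

Integral comparison: Σ_{k=1}^n k^(1/2) = ∫_0^n x^(1/2) dx + O(n^(1/2)). The integral is n^(1 + 1/2) / (1 + 1/2) = n^((1+2)/2) / ((1+2)/2) = (2/3) · n^(3/2).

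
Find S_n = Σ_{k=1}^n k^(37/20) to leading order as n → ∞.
S_n ~ (20/57) · n^(57/20)

Integral comparison: Σ_{k=1}^n k^(37/20) = ∫_0^n x^(37/20) dx + O(n^(37/20)). The integral is n^(1 + 37/20) / (1 + 37/20) = n^((37+20)/20) / ((37+20)/20) = (20/57) · n^(57/20).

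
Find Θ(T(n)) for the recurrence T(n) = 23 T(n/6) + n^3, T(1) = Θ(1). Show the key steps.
T(n) = Θ(n^3)

log_6 23 ≈ 1.750. f(n) = n^3 dominates n^(log_6 23) since 3 > 1.750, and the regularity condition a·f(n/b) = 23·(n/6)^3 = (23/216)·n^3 ≤ c·f(n) holds with c = 23/216 ≈ 0.106 < 1. So this is Case 3: T(n) = Θ(f(n)) = Θ(n^3).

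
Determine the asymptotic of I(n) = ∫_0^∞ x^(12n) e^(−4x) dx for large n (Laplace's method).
I(n) ~ (sqrt(2π·12n) / 4) · (12n/(4e))^(12n)

Write the integrand as exp(12n ln x − 4x) and set f(x) = 12n ln x − 4x. Then f'(x) = 12n/x − 4 = 0 at x* = 12n/4, and f''(x*) = −12n/x*^2 = −4^2/(12n). Laplace's method (interior maximum) gives
  I(n) ~ e^(f(x*)) · sqrt(2π / |f''(x*)|)
        = exp(12n ln(12n/4) − 12n) · sqrt(2π · 12n / 4^2)
        = (12n/4)^(12n) e^(−12n) · sqrt(2π·12n) / 4
        = (sqrt(2π·12n) / 4) · (12n/(4e))^(12n).
This matches Γ(12n+1)/4^(12n+1) with Stirling applied to Γ.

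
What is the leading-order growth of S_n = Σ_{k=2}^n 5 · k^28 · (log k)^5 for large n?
S_n ~ 5 · n^29 · (log n)^5 / 29

By integral comparison, S_n = ∫_1^n 5 · x^28 · (log x)^5 dx + O(n^28 · (log n)^5). For the integral, the leading term of ∫_1^n x^28 (log x)^5 dx is n^29/29 · (log n)^5 (by repeated integration by parts; each step lowers the log-exponent and produces a relatively O(1/log n) correction). Hence S_n ~ 5 · n^29 · (log n)^5 / 29.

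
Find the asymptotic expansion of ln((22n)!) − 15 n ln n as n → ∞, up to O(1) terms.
ln((22n)!) − 15 n ln n = 7 n ln n + 22(ln 22 − 1) n + (1/2) ln(2π·22n) + O(1/n)

Stirling: ln((22n)!) = 22n ln(22n) − 22n + (1/2) ln(2π·22n) + O(1/n).
Expand 22n ln(22n) = 22n (ln n + ln 22) = 22n ln n + 22n ln 22.
Subtract 15n ln n: leading term is (22 − 15) n ln n = 7 n ln n. The next term is 22n ln 22 − 22n = 22(ln 22 − 1) n. Then the (1/2) ln(2π·22n) correction.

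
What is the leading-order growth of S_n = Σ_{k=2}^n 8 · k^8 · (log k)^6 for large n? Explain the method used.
S_n ~ 8 · n^9 · (log n)^6 / 9

By integral comparison, S_n = ∫_1^n 8 · x^8 · (log x)^6 dx + O(n^8 · (log n)^6). For the integral, the leading term of ∫_1^n x^8 (log x)^6 dx is n^9/9 · (log n)^6 (by repeated integration by parts; each step lowers the log-exponent and produces a relatively O(1/log n) correction). Hence S_n ~ 8 · n^9 · (log n)^6 / 9.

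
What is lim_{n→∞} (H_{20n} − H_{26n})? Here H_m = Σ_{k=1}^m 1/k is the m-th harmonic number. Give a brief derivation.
lim = ln(20/26) = ln(10/13)

Euler-Maclaurin gives H_m = ln m + γ + 1/(2m) + O(1/m^2). The γ and O(1/m) terms cancel in the difference:
  H_{20n} − H_{26n} = ln(20n) − ln(26n) + O(1/n) = ln(20/26) + O(1/n).
Hence the limit is ln(20/26) = ln(10/13).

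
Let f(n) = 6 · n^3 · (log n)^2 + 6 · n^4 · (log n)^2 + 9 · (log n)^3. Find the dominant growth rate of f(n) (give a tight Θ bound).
f(n) ∈ Θ(n^4 · (log n)^2)

Compare the terms by growth order. For large n, n^a · (log n)^b dominates n^a' · (log n)^b' iff a > a', or (a = a' and b > b'). Ranking the 3 terms shows the dominant one is 6 · n^4 · (log n)^2. Hence f(n) ∈ Θ(n^4 · (log n)^2).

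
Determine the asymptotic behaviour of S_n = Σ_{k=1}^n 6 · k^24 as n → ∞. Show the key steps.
S_n ~ 6 · n^25 / 25

By integral comparison (Euler-Maclaurin), Σ_{k=1}^n 6 · k^24 = 6 · ∫_0^n x^24 dx + O(n^24) = 6 · n^25/25 + O(n^24). (Equivalently, Faulhaber's formula gives the same leading term.)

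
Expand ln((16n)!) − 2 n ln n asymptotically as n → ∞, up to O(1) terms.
ln((16n)!) − 2 n ln n = 14 n ln n + 16(ln 16 − 1) n + (1/2) ln(2π·16n) + O(1/n)

Stirling: ln((16n)!) = 16n ln(16n) − 16n + (1/2) ln(2π·16n) + O(1/n).
Expand 16n ln(16n) = 16n (ln n + ln 16) = 16n ln n + 16n ln 16.
Subtract 2n ln n: leading term is (16 − 2) n ln n = 14 n ln n. The next term is 16n ln 16 − 16n = 16(ln 16 − 1) n. Then the (1/2) ln(2π·16n) correction.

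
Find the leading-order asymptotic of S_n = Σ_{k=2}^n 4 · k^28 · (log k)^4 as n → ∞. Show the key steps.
S_n ~ 4 · n^29 · (log n)^4 / 29

By integral comparison, S_n = ∫_1^n 4 · x^28 · (log x)^4 dx + O(n^28 · (log n)^4). For the integral, the leading term of ∫_1^n x^28 (log x)^4 dx is n^29/29 · (log n)^4 (by repeated integration by parts; each step lowers the log-exponent and produces a relatively O(1/log n) correction). Hence S_n ~ 4 · n^29 · (log n)^4 / 29.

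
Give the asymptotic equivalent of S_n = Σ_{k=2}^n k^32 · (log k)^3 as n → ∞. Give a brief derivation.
S_n ~ n^33 · (log n)^3 / 33

By integral comparison, S_n = ∫_1^n x^32 · (log x)^3 dx + O(n^32 · (log n)^3). For the integral, the leading term of ∫_1^n x^32 (log x)^3 dx is n^33/33 · (log n)^3 (by repeated integration by parts; each step lowers the log-exponent and produces a relatively O(1/log n) correction). Hence S_n ~ n^33 · (log n)^3 / 33.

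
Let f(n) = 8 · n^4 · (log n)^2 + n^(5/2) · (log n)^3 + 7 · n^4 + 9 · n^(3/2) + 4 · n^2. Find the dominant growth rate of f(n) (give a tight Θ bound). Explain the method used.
f(n) ∈ Θ(n^4 · (log n)^2)

Compare the terms by growth order. For large n, n^a · (log n)^b dominates n^a' · (log n)^b' iff a > a', or (a = a' and b > b'). Ranking the 5 terms shows the dominant one is 8 · n^4 · (log n)^2. Hence f(n) ∈ Θ(n^4 · (log n)^2).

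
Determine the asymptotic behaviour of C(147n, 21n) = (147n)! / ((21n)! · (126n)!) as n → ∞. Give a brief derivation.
C(147n, 21n) ~ (823543/46656)^(21n) · sqrt(7/(12π·21n))

Write N = 21n. Apply Stirling to each factorial:
  (7N)! ~ sqrt(2π·7N) · (7N/e)^(7N),
  N! ~ sqrt(2π N) · (N/e)^N,
  (6N)! ~ sqrt(2π·6N) · (6N/e)^(6N).
The exponential factors combine to (7N)^(7N) / (N^N · (6N)^(6N)) = 7^(7N)/6^(6N) = (7^7/6^6)^N = (823543/46656)^N.
The square-root prefactors combine to sqrt(2π·7N) / (sqrt(2π N)·sqrt(2π·6N)) = sqrt(7 / (2π·6·N)) = sqrt(7/(12π·21n)).
Substituting N = 21n: C(147n, 21n) ~ (823543/46656)^(21n) · sqrt(7/(12π·21n)).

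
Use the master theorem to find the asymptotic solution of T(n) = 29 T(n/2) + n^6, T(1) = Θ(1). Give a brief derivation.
T(n) = Θ(n^6)

log_2 29 ≈ 4.858. f(n) = n^6 dominates n^(log_2 29) since 6 > 4.858, and the regularity condition a·f(n/b) = 29·(n/2)^6 = (29/64)·n^6 ≤ c·f(n) holds with c = 29/64 ≈ 0.453 < 1. So this is Case 3: T(n) = Θ(f(n)) = Θ(n^6).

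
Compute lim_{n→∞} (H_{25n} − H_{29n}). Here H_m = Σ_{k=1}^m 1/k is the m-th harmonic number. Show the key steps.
lim = ln(25/29)

Euler-Maclaurin gives H_m = ln m + γ + 1/(2m) + O(1/m^2). The γ and O(1/m) terms cancel in the difference:
  H_{25n} − H_{29n} = ln(25n) − ln(29n) + O(1/n) = ln(25/29) + O(1/n).
Hence the limit is ln(25/29).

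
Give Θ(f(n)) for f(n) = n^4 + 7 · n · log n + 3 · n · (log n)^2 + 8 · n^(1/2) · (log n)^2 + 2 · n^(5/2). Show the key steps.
f(n) ∈ Θ(n^4)

Compare the terms by growth order. For large n, n^a · (log n)^b dominates n^a' · (log n)^b' iff a > a', or (a = a' and b > b'). Ranking the 5 terms shows the dominant one is n^4. Hence f(n) ∈ Θ(n^4).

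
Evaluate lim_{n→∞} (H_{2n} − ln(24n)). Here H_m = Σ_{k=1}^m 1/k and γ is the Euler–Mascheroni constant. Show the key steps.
lim = −ln 12 + γ

By Euler-Maclaurin, H_m = ln m + γ + O(1/m). So
  H_{2n} − ln(24n) = ln(2n) + γ − ln(24n) + O(1/n)
                       = ln(2/24) + γ + O(1/n).
Hence the limit is ln(2/24) + γ (= −ln 12).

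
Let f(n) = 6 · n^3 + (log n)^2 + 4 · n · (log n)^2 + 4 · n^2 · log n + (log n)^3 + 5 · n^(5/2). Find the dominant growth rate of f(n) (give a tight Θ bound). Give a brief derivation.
f(n) ∈ Θ(n^3)

Compare the terms by growth order. For large n, n^a · (log n)^b dominates n^a' · (log n)^b' iff a > a', or (a = a' and b > b'). Ranking the 6 terms shows the dominant one is 6 · n^3. Hence f(n) ∈ Θ(n^3).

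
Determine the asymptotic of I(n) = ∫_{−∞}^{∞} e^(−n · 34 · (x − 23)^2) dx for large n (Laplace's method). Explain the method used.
I(n) = sqrt(π/(34n))

Here φ(x) = 34 · (x − 23)^2 has its unique minimum at x* = 23 with φ(x*) = 0 and φ''(x*) = 68. Laplace's method gives
  I(n) ~ e^(−n φ(x*)) · sqrt(2π / (n · φ''(x*))) = sqrt(2π / (68n)) = sqrt(π/(34n)).
This is exact: substituting u = (x − 23)·sqrt(34n) gives I(n) = (1/sqrt(34n)) ∫_{−∞}^{∞} e^(−u^2) du = sqrt(π/(34n)).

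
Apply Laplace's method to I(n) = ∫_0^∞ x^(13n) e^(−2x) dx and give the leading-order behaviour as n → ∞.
I(n) ~ (sqrt(2π·13n) / 2) · (13n/(2e))^(13n)

Write the integrand as exp(13n ln x − 2x) and set f(x) = 13n ln x − 2x. Then f'(x) = 13n/x − 2 = 0 at x* = 13n/2, and f''(x*) = −13n/x*^2 = −2^2/(13n). Laplace's method (interior maximum) gives
  I(n) ~ e^(f(x*)) · sqrt(2π / |f''(x*)|)
        = exp(13n ln(13n/2) − 13n) · sqrt(2π · 13n / 2^2)
        = (13n/2)^(13n) e^(−13n) · sqrt(2π·13n) / 2
        = (sqrt(2π·13n) / 2) · (13n/(2e))^(13n).
This matches Γ(13n+1)/2^(13n+1) with Stirling applied to Γ.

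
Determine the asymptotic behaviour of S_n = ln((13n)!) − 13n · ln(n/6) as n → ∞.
S_n ~ 13n · (ln 78 − 1) + O(ln n)

Stirling: ln((13n)!) = 13n ln(13n) − 13n + O(ln n).
  S_n = 13n ln(13n) − 13n − 13n ln(n/6) + O(ln n)
      = 13n ln(13n) − 13n ln n + 13n ln 6 − 13n + O(ln n)
      = 13n ln 13 + 13n ln 6 − 13n + O(ln n)
      = 13n (ln 78 − 1) + O(ln n).
Numerically ln(78) − 1 ≈ 3.3567.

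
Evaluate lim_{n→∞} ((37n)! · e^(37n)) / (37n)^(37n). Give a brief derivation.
lim = ∞

Stirling: (37n)! ~ sqrt(2π·37n) · (37n/e)^(37n). Hence
  (37n)! · e^(37n) / (37n)^(37n) ~ sqrt(2π·37n) = sqrt(2π·37) · sqrt(n) → ∞.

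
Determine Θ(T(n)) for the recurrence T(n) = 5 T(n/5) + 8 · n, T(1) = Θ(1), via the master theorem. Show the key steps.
T(n) = Θ(n log n)

log_5 5 = 1, and f(n) = 8 · n = Θ(n^(log_5 5)). This is Case 2 of the master theorem: T(n) = Θ(f(n) · log n) = Θ(n log n).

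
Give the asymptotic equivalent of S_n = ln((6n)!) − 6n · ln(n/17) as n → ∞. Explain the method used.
S_n ~ 6n · (ln 102 − 1) + O(ln n)

Stirling: ln((6n)!) = 6n ln(6n) − 6n + O(ln n).
  S_n = 6n ln(6n) − 6n − 6n ln(n/17) + O(ln n)
      = 6n ln(6n) − 6n ln n + 6n ln 17 − 6n + O(ln n)
      = 6n ln 6 + 6n ln 17 − 6n + O(ln n)
      = 6n (ln 102 − 1) + O(ln n).
Numerically ln(102) − 1 ≈ 3.6250.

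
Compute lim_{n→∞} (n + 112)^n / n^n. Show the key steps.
lim = e^112

Rewrite as (1 + 112/n)^(n). By the standard limit (1 + x/n)^n → e^x, we have (1 + 112/n)^n → e^112, and raising to the 1st power gives e^112.
More precisely, ln[(1 + 112/n)^(n)] = n · ln(1 + 112/n) = n · (112/n + O(1/n^2)) = 112 + O(1/n) → 112.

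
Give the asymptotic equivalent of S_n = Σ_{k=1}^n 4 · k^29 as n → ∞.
S_n ~ 2 · n^30 / 15

By integral comparison (Euler-Maclaurin), Σ_{k=1}^n 4 · k^29 = 4 · ∫_0^n x^29 dx + O(n^29) = 4 · n^30/30 = 2 · n^30 / 15 + O(n^29). (Equivalently, Faulhaber's formula gives the same leading term.)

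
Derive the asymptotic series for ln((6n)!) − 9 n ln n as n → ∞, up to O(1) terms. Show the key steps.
ln((6n)!) − 9 n ln n = −3 n ln n + 6(ln 6 − 1) n + (1/2) ln(2π·6n) + O(1/n)

Stirling: ln((6n)!) = 6n ln(6n) − 6n + (1/2) ln(2π·6n) + O(1/n).
Expand 6n ln(6n) = 6n (ln n + ln 6) = 6n ln n + 6n ln 6.
Subtract 9n ln n: leading term is (6 − 9) n ln n = −3 n ln n. The next term is 6n ln 6 − 6n = 6(ln 6 − 1) n. Then the (1/2) ln(2π·6n) correction.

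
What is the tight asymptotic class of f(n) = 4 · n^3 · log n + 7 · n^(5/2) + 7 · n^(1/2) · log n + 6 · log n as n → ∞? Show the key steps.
f(n) ∈ Θ(n^3 · log n)

Compare the terms by growth order. For large n, n^a · (log n)^b dominates n^a' · (log n)^b' iff a > a', or (a = a' and b > b'). Ranking the 4 terms shows the dominant one is 4 · n^3 · log n. Hence f(n) ∈ Θ(n^3 · log n).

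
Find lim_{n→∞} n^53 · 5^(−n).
lim = 0

Exponentials with base > 1 dominate every fixed polynomial: for any fixed c, n^c / 5^n → 0 as n → ∞ (e.g. by the ratio test, or by writing 5^n = e^(n ln 5) and noting e^(n ln 5) / n^c → ∞). Hence n^53 · 5^(−n) = n^53 / 5^n → 0.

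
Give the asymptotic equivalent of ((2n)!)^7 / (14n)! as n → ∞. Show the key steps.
((2n)!)^7/(14n)! ~ ((2π·2n)^(6/2) / sqrt(7)) · 7^(−7·2n)  →  0

Write N = 2n. Stirling: N! ~ sqrt(2π N)(N/e)^N and (7N)! ~ sqrt(2π·7N)·(7N/e)^(7N).
  (N!)^7/(7N)! ~ (2π N)^(7/2) (N/e)^(7N) / [sqrt(2π·7N) (7N/e)^(7N)]
     = (2π N)^(7/2) / sqrt(2π·7N) · (N/(7N))^(7N)
     = (2π N)^((7−1)/2) / sqrt(7) · 7^(−7N).
Since 7^7 > 1, the factor 7^(−7N) decays exponentially, so the ratio → 0. Substituting N = 2n gives the stated form.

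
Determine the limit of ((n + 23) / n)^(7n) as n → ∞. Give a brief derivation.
lim = e^161

Rewrite as (1 + 23/n)^(7n). By the standard limit (1 + x/n)^n → e^x, we have (1 + 23/n)^n → e^23, and raising to the 7th power gives e^161.
More precisely, ln[(1 + 23/n)^(7n)] = 7n · ln(1 + 23/n) = 7n · (23/n + O(1/n^2)) = 161 + O(1/n) → 161.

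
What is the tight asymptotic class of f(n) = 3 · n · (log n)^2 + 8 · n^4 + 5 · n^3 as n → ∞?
f(n) ∈ Θ(n^4)

Compare the terms by growth order. For large n, n^a · (log n)^b dominates n^a' · (log n)^b' iff a > a', or (a = a' and b > b'). Ranking the 3 terms shows the dominant one is 8 · n^4. Hence f(n) ∈ Θ(n^4).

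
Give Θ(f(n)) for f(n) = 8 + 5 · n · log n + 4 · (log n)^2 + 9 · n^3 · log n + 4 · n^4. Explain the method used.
f(n) ∈ Θ(n^4)

Compare the terms by growth order. For large n, n^a · (log n)^b dominates n^a' · (log n)^b' iff a > a', or (a = a' and b > b'). Ranking the 5 terms shows the dominant one is 4 · n^4. Hence f(n) ∈ Θ(n^4).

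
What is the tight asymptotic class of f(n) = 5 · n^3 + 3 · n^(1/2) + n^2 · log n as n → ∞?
f(n) ∈ Θ(n^3)

Compare the terms by growth order. For large n, n^a · (log n)^b dominates n^a' · (log n)^b' iff a > a', or (a = a' and b > b'). Ranking the 3 terms shows the dominant one is 5 · n^3. Hence f(n) ∈ Θ(n^3).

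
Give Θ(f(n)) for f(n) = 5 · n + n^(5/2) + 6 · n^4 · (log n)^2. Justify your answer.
f(n) ∈ Θ(n^4 · (log n)^2)

Compare the terms by growth order. For large n, n^a · (log n)^b dominates n^a' · (log n)^b' iff a > a', or (a = a' and b > b'). Ranking the 3 terms shows the dominant one is 6 · n^4 · (log n)^2. Hence f(n) ∈ Θ(n^4 · (log n)^2).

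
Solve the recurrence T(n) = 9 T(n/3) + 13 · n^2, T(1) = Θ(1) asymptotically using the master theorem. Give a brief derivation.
T(n) = Θ(n^2 log n)

log_3 9 = 2, and f(n) = 13 · n^2 = Θ(n^(log_3 9)). This is Case 2 of the master theorem: T(n) = Θ(f(n) · log n) = Θ(n^2 log n).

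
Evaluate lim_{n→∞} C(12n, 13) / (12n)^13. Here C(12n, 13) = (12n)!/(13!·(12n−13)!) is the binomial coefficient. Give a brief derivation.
lim = 1/13! = 1/6227020800

With N = 12n → ∞: C(N, 13) / N^13 = [N(N−1)…(N−12)] / (13! · N^13) = (1/13!) · 1 · (1 − 1/(12n)) · … · (1 − 12/(12n)). Each factor → 1 as N → ∞, so the limit is 1/13! = 1/6227020800.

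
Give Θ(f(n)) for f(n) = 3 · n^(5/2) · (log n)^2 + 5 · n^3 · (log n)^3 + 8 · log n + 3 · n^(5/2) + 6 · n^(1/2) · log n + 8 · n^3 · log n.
f(n) ∈ Θ(n^3 · (log n)^3)

Compare the terms by growth order. For large n, n^a · (log n)^b dominates n^a' · (log n)^b' iff a > a', or (a = a' and b > b'). Ranking the 6 terms shows the dominant one is 5 · n^3 · (log n)^3. Hence f(n) ∈ Θ(n^3 · (log n)^3).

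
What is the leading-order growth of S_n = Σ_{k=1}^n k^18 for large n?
S_n ~ n^19 / 19

By integral comparison (Euler-Maclaurin), Σ_{k=1}^n k^18 = ∫_0^n x^18 dx + O(n^18) = n^19/19 + O(n^18). (Equivalently, Faulhaber's formula gives the same leading term.)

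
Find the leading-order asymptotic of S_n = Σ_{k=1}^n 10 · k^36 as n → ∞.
S_n ~ 10 · n^37 / 37

By integral comparison (Euler-Maclaurin), Σ_{k=1}^n 10 · k^36 = 10 · ∫_0^n x^36 dx + O(n^36) = 10 · n^37/37 + O(n^36). (Equivalently, Faulhaber's formula gives the same leading term.)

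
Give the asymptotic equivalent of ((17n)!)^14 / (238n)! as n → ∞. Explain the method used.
((17n)!)^14/(238n)! ~ ((2π·17n)^(13/2) / sqrt(14)) · 14^(−14·17n)  →  0

Write N = 17n. Stirling: N! ~ sqrt(2π N)(N/e)^N and (14N)! ~ sqrt(2π·14N)·(14N/e)^(14N).
  (N!)^14/(14N)! ~ (2π N)^(14/2) (N/e)^(14N) / [sqrt(2π·14N) (14N/e)^(14N)]
     = (2π N)^(14/2) / sqrt(2π·14N) · (N/(14N))^(14N)
     = (2π N)^((14−1)/2) / sqrt(14) · 14^(−14N).
Since 14^14 > 1, the factor 14^(−14N) decays exponentially, so the ratio → 0. Substituting N = 17n gives the stated form.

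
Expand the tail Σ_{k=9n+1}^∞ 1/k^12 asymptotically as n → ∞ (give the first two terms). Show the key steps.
Σ_{k>9n} 1/k^12 = 1/(11 · (9n)^11) − 1/(2 · (9n)^12) + O(1/(9n)^13)

Compare to the integral: ∫_{9n}^∞ x^(−12) dx = [−x^(−11)/11]_{9n}^∞ = 1/((12−1)·(9n)^11). The Euler-Maclaurin correction adds −f(9n)/2 = −1/(2·(9n)^12). Euler-Maclaurin then gives
  Σ_{k>9n} 1/k^12 = ∫_{9n}^∞ dx/x^12 − 1/(2·(9n)^12) + O(1/(9n)^13).
(Equivalently this is ζ(12) − Σ_{k≤9n} 1/k^12.)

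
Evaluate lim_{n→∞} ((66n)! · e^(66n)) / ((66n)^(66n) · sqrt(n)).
lim = sqrt(2π·66)

Stirling: (66n)! ~ sqrt(2π·66n) · (66n/e)^(66n). Hence
  (66n)! · e^(66n) / (66n)^(66n) ~ sqrt(2π·66n).
Dividing by sqrt(n): sqrt(2π·66n) / sqrt(n) = sqrt(2π·66) · n^((1−1)/2), so the limit is sqrt(2π·66).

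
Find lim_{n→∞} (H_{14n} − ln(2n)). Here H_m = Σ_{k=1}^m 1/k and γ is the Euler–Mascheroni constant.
lim = ln 7 + γ

By Euler-Maclaurin, H_m = ln m + γ + O(1/m). So
  H_{14n} − ln(2n) = ln(14n) + γ − ln(2n) + O(1/n)
                       = ln(14/2) + γ + O(1/n).
Hence the limit is ln(14/2) + γ (= ln 7).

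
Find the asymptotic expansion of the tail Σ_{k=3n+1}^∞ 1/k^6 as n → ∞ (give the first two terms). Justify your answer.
Σ_{k>3n} 1/k^6 = 1/(5 · (3n)^5) − 1/(2 · (3n)^6) + O(1/(3n)^7)

Compare to the integral: ∫_{3n}^∞ x^(−6) dx = [−x^(−5)/5]_{3n}^∞ = 1/((6−1)·(3n)^5). The Euler-Maclaurin correction adds −f(3n)/2 = −1/(2·(3n)^6). Euler-Maclaurin then gives
  Σ_{k>3n} 1/k^6 = ∫_{3n}^∞ dx/x^6 − 1/(2·(3n)^6) + O(1/(3n)^7).
(Equivalently this is ζ(6) − Σ_{k≤3n} 1/k^6.)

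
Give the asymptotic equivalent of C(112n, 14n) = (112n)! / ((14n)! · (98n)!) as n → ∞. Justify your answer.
C(112n, 14n) ~ (16777216/823543)^(14n) · sqrt(4/(7π·14n))

Write N = 14n. Apply Stirling to each factorial:
  (8N)! ~ sqrt(2π·8N) · (8N/e)^(8N),
  N! ~ sqrt(2π N) · (N/e)^N,
  (7N)! ~ sqrt(2π·7N) · (7N/e)^(7N).
The exponential factors combine to (8N)^(8N) / (N^N · (7N)^(7N)) = 8^(8N)/7^(7N) = (8^8/7^7)^N = (16777216/823543)^N.
The square-root prefactors combine to sqrt(2π·8N) / (sqrt(2π N)·sqrt(2π·7N)) = sqrt(8 / (2π·7·N)) = sqrt(4/(7π·14n)).
Substituting N = 14n: C(112n, 14n) ~ (16777216/823543)^(14n) · sqrt(4/(7π·14n)).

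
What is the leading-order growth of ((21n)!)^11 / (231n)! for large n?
((21n)!)^11/(231n)! ~ ((2π·21n)^(10/2) / sqrt(11)) · 11^(−11·21n)  →  0

Write N = 21n. Stirling: N! ~ sqrt(2π N)(N/e)^N and (11N)! ~ sqrt(2π·11N)·(11N/e)^(11N).
  (N!)^11/(11N)! ~ (2π N)^(11/2) (N/e)^(11N) / [sqrt(2π·11N) (11N/e)^(11N)]
     = (2π N)^(11/2) / sqrt(2π·11N) · (N/(11N))^(11N)
     = (2π N)^((11−1)/2) / sqrt(11) · 11^(−11N).
Since 11^11 > 1, the factor 11^(−11N) decays exponentially, so the ratio → 0. Substituting N = 21n gives the stated form.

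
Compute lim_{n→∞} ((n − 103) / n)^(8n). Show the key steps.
lim = e^(−824)

Rewrite as (1 − 103/n)^(8n). By the standard limit (1 + x/n)^n → e^x, we have (1 − 103/n)^n → e^(−103), and raising to the 8th power gives e^(−824).
More precisely, ln[(1 − 103/n)^(8n)] = 8n · ln(1 − 103/n) = 8n · (-103/n + O(1/n^2)) = -824 + O(1/n) → -824.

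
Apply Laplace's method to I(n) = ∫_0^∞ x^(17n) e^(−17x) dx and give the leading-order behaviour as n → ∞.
I(n) ~ (sqrt(2π·17n) / 17) · (17n/(17e))^(17n)

Write the integrand as exp(17n ln x − 17x) and set f(x) = 17n ln x − 17x. Then f'(x) = 17n/x − 17 = 0 at x* = 17n/17, and f''(x*) = −17n/x*^2 = −17^2/(17n). Laplace's method (interior maximum) gives
  I(n) ~ e^(f(x*)) · sqrt(2π / |f''(x*)|)
        = exp(17n ln(17n/17) − 17n) · sqrt(2π · 17n / 17^2)
        = (17n/17)^(17n) e^(−17n) · sqrt(2π·17n) / 17
        = (sqrt(2π·17n) / 17) · (17n/(17e))^(17n).
This matches Γ(17n+1)/17^(17n+1) with Stirling applied to Γ.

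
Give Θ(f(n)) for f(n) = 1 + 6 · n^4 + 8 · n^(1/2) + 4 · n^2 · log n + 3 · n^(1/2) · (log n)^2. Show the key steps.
f(n) ∈ Θ(n^4)

Compare the terms by growth order. For large n, n^a · (log n)^b dominates n^a' · (log n)^b' iff a > a', or (a = a' and b > b'). Ranking the 5 terms shows the dominant one is 6 · n^4. Hence f(n) ∈ Θ(n^4).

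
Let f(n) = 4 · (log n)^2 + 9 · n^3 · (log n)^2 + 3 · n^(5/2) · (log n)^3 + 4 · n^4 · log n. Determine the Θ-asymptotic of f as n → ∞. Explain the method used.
f(n) ∈ Θ(n^4 · log n)

Compare the terms by growth order. For large n, n^a · (log n)^b dominates n^a' · (log n)^b' iff a > a', or (a = a' and b > b'). Ranking the 4 terms shows the dominant one is 4 · n^4 · log n. Hence f(n) ∈ Θ(n^4 · log n).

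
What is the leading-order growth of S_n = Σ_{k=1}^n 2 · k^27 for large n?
S_n ~ n^28 / 14

By integral comparison (Euler-Maclaurin), Σ_{k=1}^n 2 · k^27 = 2 · ∫_0^n x^27 dx + O(n^27) = 2 · n^28/28 = n^28 / 14 + O(n^27). (Equivalently, Faulhaber's formula gives the same leading term.)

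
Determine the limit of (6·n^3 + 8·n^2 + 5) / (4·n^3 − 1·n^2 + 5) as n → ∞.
lim = 6/4 = 3/2

For large n the leading n^3 terms dominate both numerator and denominator. Dividing top and bottom by n^3, every other term tends to 0, leaving 6/4 = 3/2.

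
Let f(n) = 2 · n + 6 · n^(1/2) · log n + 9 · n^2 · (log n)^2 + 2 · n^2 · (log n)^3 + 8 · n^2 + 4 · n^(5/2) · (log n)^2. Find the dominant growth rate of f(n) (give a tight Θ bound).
f(n) ∈ Θ(n^(5/2) · (log n)^2)

Compare the terms by growth order. For large n, n^a · (log n)^b dominates n^a' · (log n)^b' iff a > a', or (a = a' and b > b'). Ranking the 6 terms shows the dominant one is 4 · n^(5/2) · (log n)^2. Hence f(n) ∈ Θ(n^(5/2) · (log n)^2).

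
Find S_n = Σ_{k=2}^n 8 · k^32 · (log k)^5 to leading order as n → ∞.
S_n ~ 8 · n^33 · (log n)^5 / 33

By integral comparison, S_n = ∫_1^n 8 · x^32 · (log x)^5 dx + O(n^32 · (log n)^5). For the integral, the leading term of ∫_1^n x^32 (log x)^5 dx is n^33/33 · (log n)^5 (by repeated integration by parts; each step lowers the log-exponent and produces a relatively O(1/log n) correction). Hence S_n ~ 8 · n^33 · (log n)^5 / 33.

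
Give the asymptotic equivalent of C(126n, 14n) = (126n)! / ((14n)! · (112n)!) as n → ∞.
C(126n, 14n) ~ (387420489/16777216)^(14n) · sqrt(9/(16π·14n))

Write N = 14n. Apply Stirling to each factorial:
  (9N)! ~ sqrt(2π·9N) · (9N/e)^(9N),
  N! ~ sqrt(2π N) · (N/e)^N,
  (8N)! ~ sqrt(2π·8N) · (8N/e)^(8N).
The exponential factors combine to (9N)^(9N) / (N^N · (8N)^(8N)) = 9^(9N)/8^(8N) = (9^9/8^8)^N = (387420489/16777216)^N.
The square-root prefactors combine to sqrt(2π·9N) / (sqrt(2π N)·sqrt(2π·8N)) = sqrt(9 / (2π·8·N)) = sqrt(9/(16π·14n)).
Substituting N = 14n: C(126n, 14n) ~ (387420489/16777216)^(14n) · sqrt(9/(16π·14n)).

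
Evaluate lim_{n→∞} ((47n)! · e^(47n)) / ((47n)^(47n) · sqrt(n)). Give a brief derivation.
lim = sqrt(2π·47)

Stirling: (47n)! ~ sqrt(2π·47n) · (47n/e)^(47n). Hence
  (47n)! · e^(47n) / (47n)^(47n) ~ sqrt(2π·47n).
Dividing by sqrt(n): sqrt(2π·47n) / sqrt(n) = sqrt(2π·47) · n^((1−1)/2), so the limit is sqrt(2π·47).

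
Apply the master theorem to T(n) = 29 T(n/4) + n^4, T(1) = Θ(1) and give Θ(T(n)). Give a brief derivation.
T(n) = Θ(n^4)

log_4 29 ≈ 2.429. f(n) = n^4 dominates n^(log_4 29) since 4 > 2.429, and the regularity condition a·f(n/b) = 29·(n/4)^4 = (29/256)·n^4 ≤ c·f(n) holds with c = 29/256 ≈ 0.113 < 1. So this is Case 3: T(n) = Θ(f(n)) = Θ(n^4).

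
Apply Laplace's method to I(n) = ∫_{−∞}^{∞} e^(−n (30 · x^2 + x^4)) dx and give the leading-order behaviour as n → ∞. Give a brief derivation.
I(n) ~ sqrt(π/(30n))

φ(x) = 30 · x^2 + x^4 has its unique global minimum at x* = 0 (since φ'(x) = 60x + 4x^3 = 0 only at x = 0 for real x with both coefficients positive, and φ → ∞ as |x| → ∞). At x* = 0, φ(0) = 0 and φ''(0) = 60. Laplace's method then gives
  I(n) ~ sqrt(2π / (n · φ''(0))) · e^(−n φ(0)) = sqrt(2π / (60n)) = sqrt(π/(30n)).
The x^4 term contributes only at subleading order (an O(1/n) relative correction).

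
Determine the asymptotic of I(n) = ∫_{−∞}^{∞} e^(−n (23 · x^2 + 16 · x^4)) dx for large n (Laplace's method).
I(n) ~ sqrt(π/(23n))

φ(x) = 23 · x^2 + 16 · x^4 has its unique global minimum at x* = 0 (since φ'(x) = 46x + 64x^3 = 0 only at x = 0 for real x with both coefficients positive, and φ → ∞ as |x| → ∞). At x* = 0, φ(0) = 0 and φ''(0) = 46. Laplace's method then gives
  I(n) ~ sqrt(2π / (n · φ''(0))) · e^(−n φ(0)) = sqrt(2π / (46n)) = sqrt(π/(23n)).
The 16 · x^4 term contributes only at subleading order (an O(1/n) relative correction).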